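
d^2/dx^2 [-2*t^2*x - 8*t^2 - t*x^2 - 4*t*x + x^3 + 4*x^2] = -2*t + 6*x + 8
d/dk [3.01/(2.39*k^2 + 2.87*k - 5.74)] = (-14.3878*k - 8.6387)/(2.39*k^2 + 2.87*k - 5.74)^2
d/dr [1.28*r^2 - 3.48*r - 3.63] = 2.56*r - 3.48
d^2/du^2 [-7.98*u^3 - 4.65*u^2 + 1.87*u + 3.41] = -47.88*u - 9.3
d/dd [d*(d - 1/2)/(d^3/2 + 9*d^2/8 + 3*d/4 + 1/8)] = 4*(-8*d^3 + 16*d^2 + 5*d - 1)/(16*d^5 + 56*d^4 + 73*d^3 + 43*d^2 + 11*d + 1)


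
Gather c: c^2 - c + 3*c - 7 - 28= c^2 + 2*c - 35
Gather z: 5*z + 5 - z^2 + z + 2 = -z^2 + 6*z + 7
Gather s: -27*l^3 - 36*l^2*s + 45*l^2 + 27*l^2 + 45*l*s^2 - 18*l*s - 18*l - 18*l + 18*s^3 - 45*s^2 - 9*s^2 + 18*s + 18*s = -27*l^3 + 72*l^2 - 36*l + 18*s^3 + s^2*(45*l - 54) + s*(-36*l^2 - 18*l + 36)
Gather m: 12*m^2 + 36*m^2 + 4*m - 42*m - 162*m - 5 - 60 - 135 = 48*m^2 - 200*m - 200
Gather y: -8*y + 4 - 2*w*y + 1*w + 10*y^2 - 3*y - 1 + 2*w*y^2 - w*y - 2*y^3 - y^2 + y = w - 2*y^3 + y^2*(2*w + 9) + y*(-3*w - 10) + 3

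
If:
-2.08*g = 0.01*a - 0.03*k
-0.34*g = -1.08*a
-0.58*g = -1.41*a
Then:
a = 0.00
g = 0.00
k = 0.00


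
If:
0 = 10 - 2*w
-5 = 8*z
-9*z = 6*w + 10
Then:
No Solution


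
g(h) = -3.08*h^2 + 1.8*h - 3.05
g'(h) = 1.8 - 6.16*h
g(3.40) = -32.53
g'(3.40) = -19.14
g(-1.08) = -8.59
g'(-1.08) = 8.45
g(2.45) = -17.13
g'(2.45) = -13.29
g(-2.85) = -33.20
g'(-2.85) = 19.36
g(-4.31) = -68.02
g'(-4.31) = 28.35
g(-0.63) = -5.41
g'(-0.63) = 5.68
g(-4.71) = -79.86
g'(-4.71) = 30.81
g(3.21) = -29.01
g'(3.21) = -17.97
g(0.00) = -3.05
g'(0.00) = 1.80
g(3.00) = -25.37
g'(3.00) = -16.68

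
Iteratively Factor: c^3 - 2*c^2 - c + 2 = (c + 1)*(c^2 - 3*c + 2) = (c - 1)*(c + 1)*(c - 2)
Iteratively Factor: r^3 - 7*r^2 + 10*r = (r - 2)*(r^2 - 5*r) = r*(r - 2)*(r - 5)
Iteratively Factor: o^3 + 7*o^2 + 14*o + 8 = (o + 2)*(o^2 + 5*o + 4) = (o + 2)*(o + 4)*(o + 1)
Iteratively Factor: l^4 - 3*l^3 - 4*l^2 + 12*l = (l - 2)*(l^3 - l^2 - 6*l) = (l - 2)*(l + 2)*(l^2 - 3*l) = (l - 3)*(l - 2)*(l + 2)*(l)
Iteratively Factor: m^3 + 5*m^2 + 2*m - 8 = (m - 1)*(m^2 + 6*m + 8) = (m - 1)*(m + 4)*(m + 2)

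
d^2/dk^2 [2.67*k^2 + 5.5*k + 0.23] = 5.34000000000000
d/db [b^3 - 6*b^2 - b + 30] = 3*b^2 - 12*b - 1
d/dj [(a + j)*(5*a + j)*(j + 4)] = 5*a^2 + 12*a*j + 24*a + 3*j^2 + 8*j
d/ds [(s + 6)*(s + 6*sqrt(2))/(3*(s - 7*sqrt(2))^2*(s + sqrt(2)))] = (-s^3 - 19*sqrt(2)*s^2 - 12*s^2 - 114*sqrt(2)*s - 40*s - 84*sqrt(2) + 276)/(3*(s^5 - 19*sqrt(2)*s^4 + 212*s^3 - 140*sqrt(2)*s^2 - 2156*s - 1372*sqrt(2)))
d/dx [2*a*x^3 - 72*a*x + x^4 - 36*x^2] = 6*a*x^2 - 72*a + 4*x^3 - 72*x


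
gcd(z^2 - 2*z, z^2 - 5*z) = z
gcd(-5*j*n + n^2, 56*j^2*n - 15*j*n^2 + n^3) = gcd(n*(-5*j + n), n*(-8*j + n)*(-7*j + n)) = n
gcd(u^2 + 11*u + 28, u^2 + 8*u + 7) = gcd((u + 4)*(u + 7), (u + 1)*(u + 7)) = u + 7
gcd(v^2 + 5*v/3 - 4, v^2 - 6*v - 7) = 1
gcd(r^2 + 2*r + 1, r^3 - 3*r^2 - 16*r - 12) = r + 1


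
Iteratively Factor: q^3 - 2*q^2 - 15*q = (q + 3)*(q^2 - 5*q) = q*(q + 3)*(q - 5)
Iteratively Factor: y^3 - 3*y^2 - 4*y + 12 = (y - 3)*(y^2 - 4) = (y - 3)*(y + 2)*(y - 2)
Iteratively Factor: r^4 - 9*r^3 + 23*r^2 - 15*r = (r)*(r^3 - 9*r^2 + 23*r - 15) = r*(r - 1)*(r^2 - 8*r + 15) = r*(r - 3)*(r - 1)*(r - 5)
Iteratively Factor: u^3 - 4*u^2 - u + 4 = (u - 4)*(u^2 - 1) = (u - 4)*(u - 1)*(u + 1)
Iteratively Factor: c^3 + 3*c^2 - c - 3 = (c + 1)*(c^2 + 2*c - 3) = (c + 1)*(c + 3)*(c - 1)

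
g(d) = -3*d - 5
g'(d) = -3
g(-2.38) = 2.14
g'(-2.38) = -3.00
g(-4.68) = 9.04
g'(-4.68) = -3.00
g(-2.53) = 2.59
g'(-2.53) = -3.00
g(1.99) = -10.97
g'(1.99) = -3.00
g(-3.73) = 6.19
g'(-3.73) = -3.00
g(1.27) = -8.81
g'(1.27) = -3.00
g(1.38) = -9.14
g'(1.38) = -3.00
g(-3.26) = 4.78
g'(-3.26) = -3.00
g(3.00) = -14.00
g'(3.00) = -3.00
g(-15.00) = 40.00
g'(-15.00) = -3.00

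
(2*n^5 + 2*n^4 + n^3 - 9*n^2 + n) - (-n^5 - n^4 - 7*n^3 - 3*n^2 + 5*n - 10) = 3*n^5 + 3*n^4 + 8*n^3 - 6*n^2 - 4*n + 10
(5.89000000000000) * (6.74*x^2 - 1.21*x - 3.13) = 39.6986*x^2 - 7.1269*x - 18.4357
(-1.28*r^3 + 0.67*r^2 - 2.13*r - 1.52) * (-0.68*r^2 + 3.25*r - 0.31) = 0.8704*r^5 - 4.6156*r^4 + 4.0227*r^3 - 6.0966*r^2 - 4.2797*r + 0.4712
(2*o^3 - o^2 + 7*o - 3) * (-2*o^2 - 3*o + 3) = -4*o^5 - 4*o^4 - 5*o^3 - 18*o^2 + 30*o - 9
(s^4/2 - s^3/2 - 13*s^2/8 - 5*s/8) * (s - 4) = s^5/2 - 5*s^4/2 + 3*s^3/8 + 47*s^2/8 + 5*s/2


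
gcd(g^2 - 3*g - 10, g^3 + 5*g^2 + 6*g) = g + 2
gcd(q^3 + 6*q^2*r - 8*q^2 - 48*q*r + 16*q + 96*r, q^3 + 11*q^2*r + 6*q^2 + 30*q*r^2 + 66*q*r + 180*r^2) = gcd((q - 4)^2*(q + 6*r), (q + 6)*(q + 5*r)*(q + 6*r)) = q + 6*r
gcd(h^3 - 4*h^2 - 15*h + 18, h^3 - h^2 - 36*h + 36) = h^2 - 7*h + 6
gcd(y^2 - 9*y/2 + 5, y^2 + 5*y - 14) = y - 2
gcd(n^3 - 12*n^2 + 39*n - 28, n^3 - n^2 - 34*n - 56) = n - 7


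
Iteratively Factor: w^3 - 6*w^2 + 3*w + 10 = (w + 1)*(w^2 - 7*w + 10) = (w - 5)*(w + 1)*(w - 2)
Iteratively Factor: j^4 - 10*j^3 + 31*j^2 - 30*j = (j - 2)*(j^3 - 8*j^2 + 15*j) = (j - 3)*(j - 2)*(j^2 - 5*j) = j*(j - 3)*(j - 2)*(j - 5)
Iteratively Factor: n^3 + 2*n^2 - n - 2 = (n + 2)*(n^2 - 1) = (n - 1)*(n + 2)*(n + 1)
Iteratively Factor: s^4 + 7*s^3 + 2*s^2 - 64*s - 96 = (s + 4)*(s^3 + 3*s^2 - 10*s - 24) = (s + 4)^2*(s^2 - s - 6) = (s + 2)*(s + 4)^2*(s - 3)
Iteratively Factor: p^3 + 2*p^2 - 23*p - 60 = (p + 4)*(p^2 - 2*p - 15) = (p - 5)*(p + 4)*(p + 3)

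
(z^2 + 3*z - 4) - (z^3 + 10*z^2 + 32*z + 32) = -z^3 - 9*z^2 - 29*z - 36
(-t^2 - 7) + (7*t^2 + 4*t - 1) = 6*t^2 + 4*t - 8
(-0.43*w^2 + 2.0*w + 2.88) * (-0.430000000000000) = 0.1849*w^2 - 0.86*w - 1.2384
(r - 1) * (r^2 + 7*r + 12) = r^3 + 6*r^2 + 5*r - 12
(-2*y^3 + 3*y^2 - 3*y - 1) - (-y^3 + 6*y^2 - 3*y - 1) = -y^3 - 3*y^2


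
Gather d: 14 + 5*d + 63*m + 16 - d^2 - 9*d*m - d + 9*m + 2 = -d^2 + d*(4 - 9*m) + 72*m + 32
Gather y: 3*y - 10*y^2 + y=-10*y^2 + 4*y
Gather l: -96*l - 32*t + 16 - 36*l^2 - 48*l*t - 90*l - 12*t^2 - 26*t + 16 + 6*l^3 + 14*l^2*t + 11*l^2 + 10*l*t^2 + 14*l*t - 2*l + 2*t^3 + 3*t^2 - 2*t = 6*l^3 + l^2*(14*t - 25) + l*(10*t^2 - 34*t - 188) + 2*t^3 - 9*t^2 - 60*t + 32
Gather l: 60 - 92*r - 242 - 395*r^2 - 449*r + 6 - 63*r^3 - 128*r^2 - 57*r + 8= -63*r^3 - 523*r^2 - 598*r - 168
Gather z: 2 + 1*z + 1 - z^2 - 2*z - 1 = -z^2 - z + 2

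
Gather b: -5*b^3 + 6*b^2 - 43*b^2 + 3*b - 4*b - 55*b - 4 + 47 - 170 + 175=-5*b^3 - 37*b^2 - 56*b + 48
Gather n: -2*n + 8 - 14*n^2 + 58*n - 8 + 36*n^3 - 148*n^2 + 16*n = 36*n^3 - 162*n^2 + 72*n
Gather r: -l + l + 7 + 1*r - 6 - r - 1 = 0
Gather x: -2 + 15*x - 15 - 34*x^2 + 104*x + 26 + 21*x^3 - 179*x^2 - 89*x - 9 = 21*x^3 - 213*x^2 + 30*x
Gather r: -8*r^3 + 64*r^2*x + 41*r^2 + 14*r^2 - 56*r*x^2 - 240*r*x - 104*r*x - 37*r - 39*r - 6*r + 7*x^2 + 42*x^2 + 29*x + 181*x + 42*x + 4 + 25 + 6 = -8*r^3 + r^2*(64*x + 55) + r*(-56*x^2 - 344*x - 82) + 49*x^2 + 252*x + 35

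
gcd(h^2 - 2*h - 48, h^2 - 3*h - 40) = h - 8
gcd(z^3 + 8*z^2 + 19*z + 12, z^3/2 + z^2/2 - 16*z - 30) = 1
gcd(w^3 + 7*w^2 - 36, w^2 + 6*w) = w + 6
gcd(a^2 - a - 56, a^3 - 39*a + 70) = a + 7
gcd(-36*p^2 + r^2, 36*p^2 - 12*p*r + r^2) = 6*p - r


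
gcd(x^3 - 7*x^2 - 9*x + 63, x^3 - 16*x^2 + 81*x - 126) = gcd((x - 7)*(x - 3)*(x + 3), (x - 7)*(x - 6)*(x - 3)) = x^2 - 10*x + 21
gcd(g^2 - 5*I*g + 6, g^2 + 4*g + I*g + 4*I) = g + I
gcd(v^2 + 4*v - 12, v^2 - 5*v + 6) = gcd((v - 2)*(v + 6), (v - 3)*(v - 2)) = v - 2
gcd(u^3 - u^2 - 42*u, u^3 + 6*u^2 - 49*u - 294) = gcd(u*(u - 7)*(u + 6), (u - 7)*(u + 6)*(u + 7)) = u^2 - u - 42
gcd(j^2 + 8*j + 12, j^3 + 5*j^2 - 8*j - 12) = j + 6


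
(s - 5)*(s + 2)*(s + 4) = s^3 + s^2 - 22*s - 40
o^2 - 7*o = o*(o - 7)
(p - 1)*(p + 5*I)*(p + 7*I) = p^3 - p^2 + 12*I*p^2 - 35*p - 12*I*p + 35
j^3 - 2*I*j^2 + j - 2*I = (j - 2*I)*(j - I)*(j + I)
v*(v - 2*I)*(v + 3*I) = v^3 + I*v^2 + 6*v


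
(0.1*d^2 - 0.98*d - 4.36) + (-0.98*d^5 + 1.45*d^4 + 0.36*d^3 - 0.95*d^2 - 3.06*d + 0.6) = -0.98*d^5 + 1.45*d^4 + 0.36*d^3 - 0.85*d^2 - 4.04*d - 3.76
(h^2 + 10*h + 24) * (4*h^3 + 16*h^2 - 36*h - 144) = 4*h^5 + 56*h^4 + 220*h^3 - 120*h^2 - 2304*h - 3456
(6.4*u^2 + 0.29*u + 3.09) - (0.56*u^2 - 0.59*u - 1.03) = 5.84*u^2 + 0.88*u + 4.12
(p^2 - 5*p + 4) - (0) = p^2 - 5*p + 4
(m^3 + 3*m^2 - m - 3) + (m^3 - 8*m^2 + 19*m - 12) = 2*m^3 - 5*m^2 + 18*m - 15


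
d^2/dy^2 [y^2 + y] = 2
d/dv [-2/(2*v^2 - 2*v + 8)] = (2*v - 1)/(v^2 - v + 4)^2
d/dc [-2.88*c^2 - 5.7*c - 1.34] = -5.76*c - 5.7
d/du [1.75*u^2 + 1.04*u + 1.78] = 3.5*u + 1.04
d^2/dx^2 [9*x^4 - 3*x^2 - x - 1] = 108*x^2 - 6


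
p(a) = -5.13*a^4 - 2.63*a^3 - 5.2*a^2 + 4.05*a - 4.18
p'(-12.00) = 34451.25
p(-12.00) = -102632.62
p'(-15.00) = 67639.80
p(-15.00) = -252064.93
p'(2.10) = -242.62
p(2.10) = -142.73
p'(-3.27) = 671.19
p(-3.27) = -567.62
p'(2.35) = -330.27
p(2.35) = -213.97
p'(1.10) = -44.25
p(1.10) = -17.03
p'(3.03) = -670.73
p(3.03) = -545.21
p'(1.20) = -55.25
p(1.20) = -21.99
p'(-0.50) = 9.84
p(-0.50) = -7.50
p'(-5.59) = 3400.01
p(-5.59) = -4739.07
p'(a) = -20.52*a^3 - 7.89*a^2 - 10.4*a + 4.05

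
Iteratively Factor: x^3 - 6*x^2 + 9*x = (x - 3)*(x^2 - 3*x) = x*(x - 3)*(x - 3)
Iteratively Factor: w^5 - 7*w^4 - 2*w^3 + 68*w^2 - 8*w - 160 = (w - 5)*(w^4 - 2*w^3 - 12*w^2 + 8*w + 32) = (w - 5)*(w - 2)*(w^3 - 12*w - 16) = (w - 5)*(w - 4)*(w - 2)*(w^2 + 4*w + 4) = (w - 5)*(w - 4)*(w - 2)*(w + 2)*(w + 2)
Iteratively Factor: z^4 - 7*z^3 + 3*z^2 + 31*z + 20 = (z + 1)*(z^3 - 8*z^2 + 11*z + 20) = (z - 4)*(z + 1)*(z^2 - 4*z - 5) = (z - 5)*(z - 4)*(z + 1)*(z + 1)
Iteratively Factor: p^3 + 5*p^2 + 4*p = (p + 4)*(p^2 + p) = p*(p + 4)*(p + 1)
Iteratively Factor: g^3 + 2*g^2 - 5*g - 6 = (g - 2)*(g^2 + 4*g + 3) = (g - 2)*(g + 3)*(g + 1)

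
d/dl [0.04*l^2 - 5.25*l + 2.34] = 0.08*l - 5.25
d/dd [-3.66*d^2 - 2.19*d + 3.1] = -7.32*d - 2.19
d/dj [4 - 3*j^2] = -6*j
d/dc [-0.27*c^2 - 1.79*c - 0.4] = -0.54*c - 1.79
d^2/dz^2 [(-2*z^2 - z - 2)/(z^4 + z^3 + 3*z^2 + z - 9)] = 2*(-6*z^8 - 12*z^7 - 24*z^6 - 30*z^5 - 282*z^4 - 270*z^3 - 384*z^2 - 153*z - 227)/(z^12 + 3*z^11 + 12*z^10 + 22*z^9 + 15*z^8 - 6*z^7 - 141*z^6 - 186*z^5 - 45*z^4 + 82*z^3 + 702*z^2 + 243*z - 729)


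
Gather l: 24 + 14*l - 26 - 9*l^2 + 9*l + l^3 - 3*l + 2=l^3 - 9*l^2 + 20*l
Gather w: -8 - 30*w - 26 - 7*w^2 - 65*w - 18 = -7*w^2 - 95*w - 52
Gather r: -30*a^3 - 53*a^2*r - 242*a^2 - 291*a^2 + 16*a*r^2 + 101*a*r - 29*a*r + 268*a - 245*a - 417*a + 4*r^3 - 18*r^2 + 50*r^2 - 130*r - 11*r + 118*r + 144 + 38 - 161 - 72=-30*a^3 - 533*a^2 - 394*a + 4*r^3 + r^2*(16*a + 32) + r*(-53*a^2 + 72*a - 23) - 51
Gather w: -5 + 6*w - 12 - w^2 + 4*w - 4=-w^2 + 10*w - 21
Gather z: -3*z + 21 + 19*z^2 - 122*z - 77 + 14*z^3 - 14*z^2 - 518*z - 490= 14*z^3 + 5*z^2 - 643*z - 546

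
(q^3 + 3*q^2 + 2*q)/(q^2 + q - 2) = q*(q + 1)/(q - 1)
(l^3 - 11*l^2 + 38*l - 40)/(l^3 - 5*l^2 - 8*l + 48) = (l^2 - 7*l + 10)/(l^2 - l - 12)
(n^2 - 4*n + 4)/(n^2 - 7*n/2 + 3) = 2*(n - 2)/(2*n - 3)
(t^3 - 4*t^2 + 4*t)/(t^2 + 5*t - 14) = t*(t - 2)/(t + 7)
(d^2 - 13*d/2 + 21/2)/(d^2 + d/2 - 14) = (d - 3)/(d + 4)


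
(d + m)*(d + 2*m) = d^2 + 3*d*m + 2*m^2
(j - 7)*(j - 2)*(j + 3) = j^3 - 6*j^2 - 13*j + 42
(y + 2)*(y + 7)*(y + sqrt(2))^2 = y^4 + 2*sqrt(2)*y^3 + 9*y^3 + 16*y^2 + 18*sqrt(2)*y^2 + 18*y + 28*sqrt(2)*y + 28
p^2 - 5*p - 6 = (p - 6)*(p + 1)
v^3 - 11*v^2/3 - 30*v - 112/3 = (v - 8)*(v + 2)*(v + 7/3)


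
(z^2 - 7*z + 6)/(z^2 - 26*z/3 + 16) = 3*(z - 1)/(3*z - 8)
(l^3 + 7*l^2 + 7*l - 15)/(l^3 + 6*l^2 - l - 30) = (l - 1)/(l - 2)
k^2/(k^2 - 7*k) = k/(k - 7)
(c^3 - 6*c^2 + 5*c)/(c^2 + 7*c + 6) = c*(c^2 - 6*c + 5)/(c^2 + 7*c + 6)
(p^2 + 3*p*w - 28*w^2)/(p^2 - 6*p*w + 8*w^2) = (p + 7*w)/(p - 2*w)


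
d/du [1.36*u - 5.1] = 1.36000000000000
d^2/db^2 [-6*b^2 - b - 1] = -12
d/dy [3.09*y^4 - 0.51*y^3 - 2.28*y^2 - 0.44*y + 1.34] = 12.36*y^3 - 1.53*y^2 - 4.56*y - 0.44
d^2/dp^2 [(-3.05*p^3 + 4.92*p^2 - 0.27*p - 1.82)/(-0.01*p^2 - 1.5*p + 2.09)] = (4.33680868994202e-19*p^5 + 1.11022302462516e-16*p^4 + 14.000144*p^3 - 57.986376*p^2 + 80.133888*p - 33.023128)/(1.0e-6*p^6 + 0.00045*p^5 + 0.066873*p^4 + 3.1869*p^3 - 13.976457*p^2 + 19.65645*p - 9.129329)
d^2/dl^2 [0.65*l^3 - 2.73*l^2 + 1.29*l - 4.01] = 3.9*l - 5.46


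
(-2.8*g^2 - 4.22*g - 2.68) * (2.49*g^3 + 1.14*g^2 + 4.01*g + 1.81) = -6.972*g^5 - 13.6998*g^4 - 22.712*g^3 - 25.0454*g^2 - 18.385*g - 4.8508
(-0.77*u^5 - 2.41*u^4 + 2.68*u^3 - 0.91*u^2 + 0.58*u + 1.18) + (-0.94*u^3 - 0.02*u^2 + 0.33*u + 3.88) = -0.77*u^5 - 2.41*u^4 + 1.74*u^3 - 0.93*u^2 + 0.91*u + 5.06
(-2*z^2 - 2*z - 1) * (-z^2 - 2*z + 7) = 2*z^4 + 6*z^3 - 9*z^2 - 12*z - 7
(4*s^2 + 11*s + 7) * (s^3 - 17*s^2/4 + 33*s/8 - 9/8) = 4*s^5 - 6*s^4 - 93*s^3/4 + 89*s^2/8 + 33*s/2 - 63/8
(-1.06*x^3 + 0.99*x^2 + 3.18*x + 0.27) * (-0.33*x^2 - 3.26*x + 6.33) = 0.3498*x^5 + 3.1289*x^4 - 10.9866*x^3 - 4.1892*x^2 + 19.2492*x + 1.7091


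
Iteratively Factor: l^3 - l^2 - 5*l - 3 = (l + 1)*(l^2 - 2*l - 3) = (l - 3)*(l + 1)*(l + 1)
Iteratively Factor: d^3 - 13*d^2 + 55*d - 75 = (d - 5)*(d^2 - 8*d + 15) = (d - 5)*(d - 3)*(d - 5)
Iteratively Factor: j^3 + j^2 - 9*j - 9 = (j - 3)*(j^2 + 4*j + 3) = (j - 3)*(j + 1)*(j + 3)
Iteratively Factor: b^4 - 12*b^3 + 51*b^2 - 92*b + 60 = (b - 2)*(b^3 - 10*b^2 + 31*b - 30) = (b - 3)*(b - 2)*(b^2 - 7*b + 10) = (b - 5)*(b - 3)*(b - 2)*(b - 2)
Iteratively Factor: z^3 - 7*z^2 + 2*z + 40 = (z - 4)*(z^2 - 3*z - 10) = (z - 4)*(z + 2)*(z - 5)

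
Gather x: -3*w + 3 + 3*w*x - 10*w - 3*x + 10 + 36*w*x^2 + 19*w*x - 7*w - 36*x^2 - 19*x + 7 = -20*w + x^2*(36*w - 36) + x*(22*w - 22) + 20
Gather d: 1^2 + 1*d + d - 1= 2*d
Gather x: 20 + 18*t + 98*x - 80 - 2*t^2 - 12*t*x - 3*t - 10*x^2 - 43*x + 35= -2*t^2 + 15*t - 10*x^2 + x*(55 - 12*t) - 25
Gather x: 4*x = 4*x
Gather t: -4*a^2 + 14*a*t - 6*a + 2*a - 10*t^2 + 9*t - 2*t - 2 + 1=-4*a^2 - 4*a - 10*t^2 + t*(14*a + 7) - 1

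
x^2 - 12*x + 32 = (x - 8)*(x - 4)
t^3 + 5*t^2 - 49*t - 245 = (t - 7)*(t + 5)*(t + 7)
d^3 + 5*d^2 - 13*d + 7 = (d - 1)^2*(d + 7)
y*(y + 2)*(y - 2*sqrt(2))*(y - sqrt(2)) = y^4 - 3*sqrt(2)*y^3 + 2*y^3 - 6*sqrt(2)*y^2 + 4*y^2 + 8*y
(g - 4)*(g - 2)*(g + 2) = g^3 - 4*g^2 - 4*g + 16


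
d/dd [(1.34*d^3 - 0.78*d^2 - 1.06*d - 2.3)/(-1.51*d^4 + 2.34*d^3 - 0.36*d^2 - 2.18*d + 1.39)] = (2.0234*d^6 - 2.3556*d^5 - 3.459*d^4 - 14.7736*d^3 + 23.0526*d^2 - 3.8244*d - 6.4874)/(2.2801*d^8 - 7.0668*d^7 + 6.5628*d^6 + 4.8988*d^5 - 14.2706*d^4 + 8.0748*d^3 + 3.7516*d^2 - 6.0604*d + 1.9321)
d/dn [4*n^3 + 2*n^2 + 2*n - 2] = 12*n^2 + 4*n + 2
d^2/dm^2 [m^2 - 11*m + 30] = 2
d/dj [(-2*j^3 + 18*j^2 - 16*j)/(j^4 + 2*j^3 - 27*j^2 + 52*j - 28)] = 2*(j^3 - 14*j^2 - 28*j - 112)/(j^5 + 8*j^4 - 23*j^3 - 134*j^2 + 476*j - 392)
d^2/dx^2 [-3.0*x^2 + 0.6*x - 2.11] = -6.00000000000000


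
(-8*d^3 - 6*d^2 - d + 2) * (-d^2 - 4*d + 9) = 8*d^5 + 38*d^4 - 47*d^3 - 52*d^2 - 17*d + 18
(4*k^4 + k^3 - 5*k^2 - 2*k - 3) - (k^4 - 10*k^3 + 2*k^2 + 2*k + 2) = 3*k^4 + 11*k^3 - 7*k^2 - 4*k - 5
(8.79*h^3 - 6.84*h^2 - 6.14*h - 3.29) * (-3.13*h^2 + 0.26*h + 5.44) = -27.5127*h^5 + 23.6946*h^4 + 65.2574*h^3 - 28.5083*h^2 - 34.257*h - 17.8976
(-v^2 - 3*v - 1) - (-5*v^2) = 4*v^2 - 3*v - 1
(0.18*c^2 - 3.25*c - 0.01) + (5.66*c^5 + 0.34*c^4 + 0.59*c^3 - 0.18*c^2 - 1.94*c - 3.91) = 5.66*c^5 + 0.34*c^4 + 0.59*c^3 - 5.19*c - 3.92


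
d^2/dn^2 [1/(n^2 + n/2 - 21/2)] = 4*(-4*n^2 - 2*n + (4*n + 1)^2 + 42)/(2*n^2 + n - 21)^3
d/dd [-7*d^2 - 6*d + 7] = -14*d - 6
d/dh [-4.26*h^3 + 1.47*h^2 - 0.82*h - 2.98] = -12.78*h^2 + 2.94*h - 0.82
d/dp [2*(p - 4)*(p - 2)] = 4*p - 12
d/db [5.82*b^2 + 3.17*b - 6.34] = 11.64*b + 3.17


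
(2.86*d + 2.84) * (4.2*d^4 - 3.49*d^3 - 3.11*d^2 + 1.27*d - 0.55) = 12.012*d^5 + 1.9466*d^4 - 18.8062*d^3 - 5.2002*d^2 + 2.0338*d - 1.562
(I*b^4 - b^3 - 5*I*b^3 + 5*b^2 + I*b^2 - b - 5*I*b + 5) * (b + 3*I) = I*b^5 - 4*b^4 - 5*I*b^4 + 20*b^3 - 2*I*b^3 - 4*b^2 + 10*I*b^2 + 20*b - 3*I*b + 15*I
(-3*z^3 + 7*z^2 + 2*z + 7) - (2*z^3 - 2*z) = -5*z^3 + 7*z^2 + 4*z + 7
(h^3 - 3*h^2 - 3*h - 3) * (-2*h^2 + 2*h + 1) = -2*h^5 + 8*h^4 + h^3 - 3*h^2 - 9*h - 3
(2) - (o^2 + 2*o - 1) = -o^2 - 2*o + 3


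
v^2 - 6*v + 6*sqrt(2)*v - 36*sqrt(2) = (v - 6)*(v + 6*sqrt(2))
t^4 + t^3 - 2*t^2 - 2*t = t*(t + 1)*(t - sqrt(2))*(t + sqrt(2))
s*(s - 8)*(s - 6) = s^3 - 14*s^2 + 48*s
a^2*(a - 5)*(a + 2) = a^4 - 3*a^3 - 10*a^2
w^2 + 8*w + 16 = (w + 4)^2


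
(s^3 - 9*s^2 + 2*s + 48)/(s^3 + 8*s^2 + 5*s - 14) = (s^2 - 11*s + 24)/(s^2 + 6*s - 7)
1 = 1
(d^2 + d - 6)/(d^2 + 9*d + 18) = (d - 2)/(d + 6)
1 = 1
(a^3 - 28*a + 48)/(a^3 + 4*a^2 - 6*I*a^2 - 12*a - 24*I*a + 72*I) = (a - 4)/(a - 6*I)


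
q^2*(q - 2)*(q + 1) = q^4 - q^3 - 2*q^2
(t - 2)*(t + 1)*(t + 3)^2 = t^4 + 5*t^3 + t^2 - 21*t - 18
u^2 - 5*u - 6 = (u - 6)*(u + 1)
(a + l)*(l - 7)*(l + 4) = a*l^2 - 3*a*l - 28*a + l^3 - 3*l^2 - 28*l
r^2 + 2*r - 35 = (r - 5)*(r + 7)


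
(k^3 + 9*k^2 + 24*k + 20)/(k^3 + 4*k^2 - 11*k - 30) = (k + 2)/(k - 3)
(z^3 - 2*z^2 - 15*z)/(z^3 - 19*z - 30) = z/(z + 2)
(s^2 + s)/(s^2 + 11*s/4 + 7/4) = 4*s/(4*s + 7)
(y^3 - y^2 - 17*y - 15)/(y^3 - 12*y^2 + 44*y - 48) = (y^3 - y^2 - 17*y - 15)/(y^3 - 12*y^2 + 44*y - 48)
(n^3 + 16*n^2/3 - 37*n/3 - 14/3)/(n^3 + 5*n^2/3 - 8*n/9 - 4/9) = 3*(n^2 + 5*n - 14)/(3*n^2 + 4*n - 4)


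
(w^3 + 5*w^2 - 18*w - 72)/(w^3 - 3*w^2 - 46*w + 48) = (w^2 - w - 12)/(w^2 - 9*w + 8)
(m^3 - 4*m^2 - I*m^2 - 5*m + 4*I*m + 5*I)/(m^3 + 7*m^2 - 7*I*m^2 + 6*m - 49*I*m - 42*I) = (m^2 - m*(5 + I) + 5*I)/(m^2 + m*(6 - 7*I) - 42*I)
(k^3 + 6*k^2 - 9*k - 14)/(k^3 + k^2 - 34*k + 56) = (k + 1)/(k - 4)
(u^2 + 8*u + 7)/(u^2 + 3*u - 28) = (u + 1)/(u - 4)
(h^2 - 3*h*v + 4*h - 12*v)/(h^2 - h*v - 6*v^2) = (h + 4)/(h + 2*v)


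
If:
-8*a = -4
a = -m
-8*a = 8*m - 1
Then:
No Solution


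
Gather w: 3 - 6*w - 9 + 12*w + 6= 6*w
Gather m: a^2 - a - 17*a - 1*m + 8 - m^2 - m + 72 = a^2 - 18*a - m^2 - 2*m + 80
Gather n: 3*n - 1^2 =3*n - 1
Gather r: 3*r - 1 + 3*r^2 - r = 3*r^2 + 2*r - 1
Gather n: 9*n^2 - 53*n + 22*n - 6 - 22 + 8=9*n^2 - 31*n - 20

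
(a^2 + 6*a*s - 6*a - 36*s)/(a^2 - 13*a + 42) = (a + 6*s)/(a - 7)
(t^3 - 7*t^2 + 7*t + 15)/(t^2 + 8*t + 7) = (t^2 - 8*t + 15)/(t + 7)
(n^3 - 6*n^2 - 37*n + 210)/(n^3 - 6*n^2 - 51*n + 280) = (n^2 - n - 42)/(n^2 - n - 56)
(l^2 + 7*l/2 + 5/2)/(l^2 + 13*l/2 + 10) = (l + 1)/(l + 4)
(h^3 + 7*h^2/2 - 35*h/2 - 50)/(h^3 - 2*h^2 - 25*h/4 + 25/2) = 2*(h^2 + h - 20)/(2*h^2 - 9*h + 10)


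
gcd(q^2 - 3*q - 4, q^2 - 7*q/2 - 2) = q - 4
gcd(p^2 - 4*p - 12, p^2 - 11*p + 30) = p - 6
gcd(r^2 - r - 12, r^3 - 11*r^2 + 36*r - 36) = 1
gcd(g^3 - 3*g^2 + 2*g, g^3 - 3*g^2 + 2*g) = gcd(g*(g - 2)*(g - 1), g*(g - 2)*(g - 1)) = g^3 - 3*g^2 + 2*g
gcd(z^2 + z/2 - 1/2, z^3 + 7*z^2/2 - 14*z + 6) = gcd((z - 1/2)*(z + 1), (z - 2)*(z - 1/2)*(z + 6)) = z - 1/2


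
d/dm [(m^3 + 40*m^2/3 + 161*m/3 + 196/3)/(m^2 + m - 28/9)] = 3*(3*m^2 - 8*m - 128)/(9*m^2 - 24*m + 16)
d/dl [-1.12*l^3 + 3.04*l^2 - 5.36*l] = -3.36*l^2 + 6.08*l - 5.36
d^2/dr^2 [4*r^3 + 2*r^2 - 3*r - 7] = 24*r + 4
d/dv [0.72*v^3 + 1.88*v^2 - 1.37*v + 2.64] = 2.16*v^2 + 3.76*v - 1.37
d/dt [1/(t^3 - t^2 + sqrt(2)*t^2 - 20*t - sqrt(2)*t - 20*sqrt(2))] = (-3*t^2 - 2*sqrt(2)*t + 2*t + sqrt(2) + 20)/(-t^3 - sqrt(2)*t^2 + t^2 + sqrt(2)*t + 20*t + 20*sqrt(2))^2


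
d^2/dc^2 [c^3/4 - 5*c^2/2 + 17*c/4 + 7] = 3*c/2 - 5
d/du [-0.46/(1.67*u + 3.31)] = 0.7682/(1.67*u + 3.31)^2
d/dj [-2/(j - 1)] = 2/(j - 1)^2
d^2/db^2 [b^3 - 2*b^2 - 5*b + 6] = 6*b - 4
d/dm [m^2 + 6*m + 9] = 2*m + 6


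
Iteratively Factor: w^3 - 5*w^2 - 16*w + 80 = (w - 4)*(w^2 - w - 20) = (w - 5)*(w - 4)*(w + 4)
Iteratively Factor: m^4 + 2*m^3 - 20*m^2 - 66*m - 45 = (m - 5)*(m^3 + 7*m^2 + 15*m + 9) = (m - 5)*(m + 3)*(m^2 + 4*m + 3) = (m - 5)*(m + 3)^2*(m + 1)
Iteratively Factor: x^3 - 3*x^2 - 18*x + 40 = (x - 5)*(x^2 + 2*x - 8) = (x - 5)*(x - 2)*(x + 4)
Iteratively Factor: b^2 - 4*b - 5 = (b + 1)*(b - 5)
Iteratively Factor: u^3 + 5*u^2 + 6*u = (u)*(u^2 + 5*u + 6) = u*(u + 3)*(u + 2)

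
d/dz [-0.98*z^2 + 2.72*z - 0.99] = 2.72 - 1.96*z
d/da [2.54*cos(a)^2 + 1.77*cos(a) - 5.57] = -(5.08*cos(a) + 1.77)*sin(a)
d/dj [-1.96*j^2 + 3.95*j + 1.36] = 3.95 - 3.92*j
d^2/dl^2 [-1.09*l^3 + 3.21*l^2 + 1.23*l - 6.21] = 6.42 - 6.54*l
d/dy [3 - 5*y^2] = -10*y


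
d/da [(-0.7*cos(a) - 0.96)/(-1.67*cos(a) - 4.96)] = -1.8688*sin(a)/(1.67*cos(a) + 4.96)^2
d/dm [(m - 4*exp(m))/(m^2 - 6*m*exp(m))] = (2*m^2*exp(m) - m^2 + 8*m*exp(m) - 24*exp(2*m))/(m^2*(m^2 - 12*m*exp(m) + 36*exp(2*m)))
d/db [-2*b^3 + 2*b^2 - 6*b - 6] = -6*b^2 + 4*b - 6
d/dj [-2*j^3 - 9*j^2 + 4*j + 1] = -6*j^2 - 18*j + 4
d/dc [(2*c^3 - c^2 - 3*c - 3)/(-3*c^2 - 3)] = (-2*c^4 - 9*c^2 - 4*c + 3)/(3*(c^4 + 2*c^2 + 1))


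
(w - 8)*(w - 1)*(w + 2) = w^3 - 7*w^2 - 10*w + 16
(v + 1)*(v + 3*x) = v^2 + 3*v*x + v + 3*x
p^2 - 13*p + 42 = (p - 7)*(p - 6)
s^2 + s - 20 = (s - 4)*(s + 5)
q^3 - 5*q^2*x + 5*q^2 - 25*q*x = q*(q + 5)*(q - 5*x)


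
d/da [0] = 0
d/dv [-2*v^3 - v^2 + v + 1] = -6*v^2 - 2*v + 1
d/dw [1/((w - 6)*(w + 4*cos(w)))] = ((6 - w)*(w + 4*cos(w)) + (w - 6)^2*(4*sin(w) - 1))/((w - 6)^3*(w + 4*cos(w))^2)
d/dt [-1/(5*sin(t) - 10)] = cos(t)/(5*(sin(t) - 2)^2)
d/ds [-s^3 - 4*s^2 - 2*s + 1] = -3*s^2 - 8*s - 2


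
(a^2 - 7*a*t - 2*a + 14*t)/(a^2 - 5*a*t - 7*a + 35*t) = (a^2 - 7*a*t - 2*a + 14*t)/(a^2 - 5*a*t - 7*a + 35*t)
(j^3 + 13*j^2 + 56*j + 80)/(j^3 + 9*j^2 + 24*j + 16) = (j + 5)/(j + 1)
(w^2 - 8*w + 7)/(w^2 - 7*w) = (w - 1)/w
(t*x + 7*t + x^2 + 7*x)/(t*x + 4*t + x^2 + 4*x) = (x + 7)/(x + 4)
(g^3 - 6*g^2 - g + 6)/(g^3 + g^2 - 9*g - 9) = (g^2 - 7*g + 6)/(g^2 - 9)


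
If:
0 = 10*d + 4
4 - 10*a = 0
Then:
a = 2/5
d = -2/5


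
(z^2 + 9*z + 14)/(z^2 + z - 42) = (z + 2)/(z - 6)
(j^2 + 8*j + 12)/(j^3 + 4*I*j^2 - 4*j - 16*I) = (j + 6)/(j^2 + j*(-2 + 4*I) - 8*I)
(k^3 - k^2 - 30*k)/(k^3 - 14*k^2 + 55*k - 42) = k*(k + 5)/(k^2 - 8*k + 7)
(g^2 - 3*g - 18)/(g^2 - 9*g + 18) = (g + 3)/(g - 3)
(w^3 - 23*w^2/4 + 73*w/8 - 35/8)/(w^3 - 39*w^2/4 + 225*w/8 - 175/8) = (w - 1)/(w - 5)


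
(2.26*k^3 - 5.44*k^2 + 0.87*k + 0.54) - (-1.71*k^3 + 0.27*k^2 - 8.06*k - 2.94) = 3.97*k^3 - 5.71*k^2 + 8.93*k + 3.48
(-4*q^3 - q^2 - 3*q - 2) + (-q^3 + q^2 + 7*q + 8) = -5*q^3 + 4*q + 6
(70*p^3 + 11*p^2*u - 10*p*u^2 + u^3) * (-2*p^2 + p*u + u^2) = -140*p^5 + 48*p^4*u + 101*p^3*u^2 - p^2*u^3 - 9*p*u^4 + u^5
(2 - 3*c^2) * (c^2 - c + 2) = -3*c^4 + 3*c^3 - 4*c^2 - 2*c + 4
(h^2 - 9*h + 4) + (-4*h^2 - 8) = -3*h^2 - 9*h - 4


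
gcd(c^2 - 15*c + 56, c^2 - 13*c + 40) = c - 8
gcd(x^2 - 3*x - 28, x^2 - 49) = x - 7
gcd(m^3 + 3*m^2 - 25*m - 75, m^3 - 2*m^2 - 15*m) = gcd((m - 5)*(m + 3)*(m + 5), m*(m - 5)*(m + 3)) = m^2 - 2*m - 15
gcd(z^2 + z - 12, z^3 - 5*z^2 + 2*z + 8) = 1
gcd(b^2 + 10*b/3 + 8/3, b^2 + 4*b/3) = b + 4/3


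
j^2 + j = j*(j + 1)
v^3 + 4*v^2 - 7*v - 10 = (v - 2)*(v + 1)*(v + 5)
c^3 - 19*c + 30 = (c - 3)*(c - 2)*(c + 5)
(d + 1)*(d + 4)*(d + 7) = d^3 + 12*d^2 + 39*d + 28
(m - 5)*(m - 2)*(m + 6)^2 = m^4 + 5*m^3 - 38*m^2 - 132*m + 360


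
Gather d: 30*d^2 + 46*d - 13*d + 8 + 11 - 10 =30*d^2 + 33*d + 9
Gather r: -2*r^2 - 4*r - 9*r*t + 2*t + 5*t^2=-2*r^2 + r*(-9*t - 4) + 5*t^2 + 2*t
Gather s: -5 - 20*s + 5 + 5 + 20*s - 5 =0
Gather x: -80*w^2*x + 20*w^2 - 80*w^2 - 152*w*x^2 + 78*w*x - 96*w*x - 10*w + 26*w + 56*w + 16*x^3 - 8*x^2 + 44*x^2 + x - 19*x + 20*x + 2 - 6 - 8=-60*w^2 + 72*w + 16*x^3 + x^2*(36 - 152*w) + x*(-80*w^2 - 18*w + 2) - 12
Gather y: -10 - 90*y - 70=-90*y - 80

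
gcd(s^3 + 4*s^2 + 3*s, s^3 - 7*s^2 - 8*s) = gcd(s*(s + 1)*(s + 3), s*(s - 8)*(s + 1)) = s^2 + s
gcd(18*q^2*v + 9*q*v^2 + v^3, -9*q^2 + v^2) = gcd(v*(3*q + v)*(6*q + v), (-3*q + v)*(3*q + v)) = 3*q + v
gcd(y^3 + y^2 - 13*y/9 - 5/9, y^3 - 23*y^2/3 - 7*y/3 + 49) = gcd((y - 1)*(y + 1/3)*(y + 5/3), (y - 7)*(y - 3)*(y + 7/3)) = 1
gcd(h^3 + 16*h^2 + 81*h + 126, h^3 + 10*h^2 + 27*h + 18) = h^2 + 9*h + 18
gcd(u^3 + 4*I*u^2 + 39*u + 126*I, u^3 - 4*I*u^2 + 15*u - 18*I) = u^2 - 3*I*u + 18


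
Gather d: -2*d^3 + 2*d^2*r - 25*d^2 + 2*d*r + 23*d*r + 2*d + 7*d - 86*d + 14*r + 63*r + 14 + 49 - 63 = -2*d^3 + d^2*(2*r - 25) + d*(25*r - 77) + 77*r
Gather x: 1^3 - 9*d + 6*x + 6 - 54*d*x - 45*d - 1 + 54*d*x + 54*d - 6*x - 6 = 0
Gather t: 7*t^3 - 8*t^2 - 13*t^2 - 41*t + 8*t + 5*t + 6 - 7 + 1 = 7*t^3 - 21*t^2 - 28*t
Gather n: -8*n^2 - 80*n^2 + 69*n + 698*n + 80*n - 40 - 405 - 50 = -88*n^2 + 847*n - 495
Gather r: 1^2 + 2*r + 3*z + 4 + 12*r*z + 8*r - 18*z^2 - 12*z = r*(12*z + 10) - 18*z^2 - 9*z + 5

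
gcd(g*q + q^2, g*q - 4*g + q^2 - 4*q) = g + q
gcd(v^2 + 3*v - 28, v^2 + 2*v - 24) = v - 4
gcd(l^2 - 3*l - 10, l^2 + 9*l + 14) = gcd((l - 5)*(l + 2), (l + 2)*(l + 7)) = l + 2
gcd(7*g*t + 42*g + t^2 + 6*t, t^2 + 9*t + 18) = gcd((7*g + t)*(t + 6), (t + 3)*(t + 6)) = t + 6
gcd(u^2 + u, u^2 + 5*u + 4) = u + 1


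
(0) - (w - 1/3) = 1/3 - w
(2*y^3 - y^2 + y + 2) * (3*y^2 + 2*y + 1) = 6*y^5 + y^4 + 3*y^3 + 7*y^2 + 5*y + 2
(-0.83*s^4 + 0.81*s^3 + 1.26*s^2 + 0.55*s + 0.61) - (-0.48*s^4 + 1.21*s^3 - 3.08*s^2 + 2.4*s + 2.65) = -0.35*s^4 - 0.4*s^3 + 4.34*s^2 - 1.85*s - 2.04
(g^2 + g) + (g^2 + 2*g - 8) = 2*g^2 + 3*g - 8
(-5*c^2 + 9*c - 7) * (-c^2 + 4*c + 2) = 5*c^4 - 29*c^3 + 33*c^2 - 10*c - 14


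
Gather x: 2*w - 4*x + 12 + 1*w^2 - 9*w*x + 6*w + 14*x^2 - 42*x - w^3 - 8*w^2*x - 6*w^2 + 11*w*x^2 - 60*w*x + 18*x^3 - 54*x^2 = -w^3 - 5*w^2 + 8*w + 18*x^3 + x^2*(11*w - 40) + x*(-8*w^2 - 69*w - 46) + 12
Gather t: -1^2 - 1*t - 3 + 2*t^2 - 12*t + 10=2*t^2 - 13*t + 6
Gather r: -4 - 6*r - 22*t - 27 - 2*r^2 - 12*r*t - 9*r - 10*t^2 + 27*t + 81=-2*r^2 + r*(-12*t - 15) - 10*t^2 + 5*t + 50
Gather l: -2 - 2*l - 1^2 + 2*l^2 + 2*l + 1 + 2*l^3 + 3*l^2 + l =2*l^3 + 5*l^2 + l - 2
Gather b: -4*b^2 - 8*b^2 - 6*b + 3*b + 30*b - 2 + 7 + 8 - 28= -12*b^2 + 27*b - 15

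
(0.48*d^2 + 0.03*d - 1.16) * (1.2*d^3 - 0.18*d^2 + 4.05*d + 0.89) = 0.576*d^5 - 0.0504*d^4 + 0.5466*d^3 + 0.7575*d^2 - 4.6713*d - 1.0324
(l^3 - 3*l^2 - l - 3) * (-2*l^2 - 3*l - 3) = -2*l^5 + 3*l^4 + 8*l^3 + 18*l^2 + 12*l + 9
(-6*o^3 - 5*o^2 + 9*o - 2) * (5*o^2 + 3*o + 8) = -30*o^5 - 43*o^4 - 18*o^3 - 23*o^2 + 66*o - 16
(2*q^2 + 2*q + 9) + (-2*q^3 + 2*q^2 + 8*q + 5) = -2*q^3 + 4*q^2 + 10*q + 14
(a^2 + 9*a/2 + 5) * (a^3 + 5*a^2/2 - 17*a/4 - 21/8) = a^5 + 7*a^4 + 12*a^3 - 37*a^2/4 - 529*a/16 - 105/8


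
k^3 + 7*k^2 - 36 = (k - 2)*(k + 3)*(k + 6)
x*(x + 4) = x^2 + 4*x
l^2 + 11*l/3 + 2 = (l + 2/3)*(l + 3)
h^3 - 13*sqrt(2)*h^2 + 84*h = h*(h - 7*sqrt(2))*(h - 6*sqrt(2))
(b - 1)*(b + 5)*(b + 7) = b^3 + 11*b^2 + 23*b - 35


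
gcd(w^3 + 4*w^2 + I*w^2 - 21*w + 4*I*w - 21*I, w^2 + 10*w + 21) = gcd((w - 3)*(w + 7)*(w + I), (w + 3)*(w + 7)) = w + 7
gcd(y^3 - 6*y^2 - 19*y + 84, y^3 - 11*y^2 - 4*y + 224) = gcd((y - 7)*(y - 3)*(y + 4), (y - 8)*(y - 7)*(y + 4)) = y^2 - 3*y - 28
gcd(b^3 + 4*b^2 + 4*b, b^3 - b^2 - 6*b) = b^2 + 2*b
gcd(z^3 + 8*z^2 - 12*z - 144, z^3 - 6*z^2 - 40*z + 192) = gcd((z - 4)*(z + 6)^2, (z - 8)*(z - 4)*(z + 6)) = z^2 + 2*z - 24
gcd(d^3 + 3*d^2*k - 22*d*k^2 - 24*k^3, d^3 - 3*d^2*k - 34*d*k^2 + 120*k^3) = d^2 + 2*d*k - 24*k^2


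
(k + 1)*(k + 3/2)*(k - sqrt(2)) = k^3 - sqrt(2)*k^2 + 5*k^2/2 - 5*sqrt(2)*k/2 + 3*k/2 - 3*sqrt(2)/2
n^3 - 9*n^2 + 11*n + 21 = (n - 7)*(n - 3)*(n + 1)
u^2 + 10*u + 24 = (u + 4)*(u + 6)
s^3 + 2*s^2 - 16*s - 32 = (s - 4)*(s + 2)*(s + 4)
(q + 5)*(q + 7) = q^2 + 12*q + 35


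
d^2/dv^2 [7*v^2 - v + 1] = 14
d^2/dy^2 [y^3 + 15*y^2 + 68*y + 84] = 6*y + 30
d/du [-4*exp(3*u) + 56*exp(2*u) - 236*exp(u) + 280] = (-12*exp(2*u) + 112*exp(u) - 236)*exp(u)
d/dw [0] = 0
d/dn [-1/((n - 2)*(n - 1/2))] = 2*(4*n - 5)/((n - 2)^2*(2*n - 1)^2)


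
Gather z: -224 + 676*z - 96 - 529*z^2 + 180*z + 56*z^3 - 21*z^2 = 56*z^3 - 550*z^2 + 856*z - 320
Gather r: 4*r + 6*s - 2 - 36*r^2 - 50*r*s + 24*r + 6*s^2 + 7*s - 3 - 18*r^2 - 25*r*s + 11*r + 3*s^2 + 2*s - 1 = -54*r^2 + r*(39 - 75*s) + 9*s^2 + 15*s - 6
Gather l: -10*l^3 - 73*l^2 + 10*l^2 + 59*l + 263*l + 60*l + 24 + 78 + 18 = -10*l^3 - 63*l^2 + 382*l + 120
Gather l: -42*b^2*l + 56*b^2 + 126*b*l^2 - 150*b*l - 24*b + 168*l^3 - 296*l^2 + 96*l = 56*b^2 - 24*b + 168*l^3 + l^2*(126*b - 296) + l*(-42*b^2 - 150*b + 96)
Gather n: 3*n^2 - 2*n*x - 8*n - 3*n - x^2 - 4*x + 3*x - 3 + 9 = 3*n^2 + n*(-2*x - 11) - x^2 - x + 6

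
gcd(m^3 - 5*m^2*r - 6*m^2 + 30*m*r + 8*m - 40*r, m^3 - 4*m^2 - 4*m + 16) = m^2 - 6*m + 8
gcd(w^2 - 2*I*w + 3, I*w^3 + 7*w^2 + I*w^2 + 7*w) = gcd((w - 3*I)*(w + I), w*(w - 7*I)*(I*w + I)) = 1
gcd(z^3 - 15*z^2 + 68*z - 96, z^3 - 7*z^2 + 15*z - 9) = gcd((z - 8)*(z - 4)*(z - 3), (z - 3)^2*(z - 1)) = z - 3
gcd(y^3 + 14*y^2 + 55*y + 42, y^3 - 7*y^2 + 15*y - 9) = 1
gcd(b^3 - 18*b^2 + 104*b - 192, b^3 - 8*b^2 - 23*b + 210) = b - 6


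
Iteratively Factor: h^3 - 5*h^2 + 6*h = (h - 2)*(h^2 - 3*h) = (h - 3)*(h - 2)*(h)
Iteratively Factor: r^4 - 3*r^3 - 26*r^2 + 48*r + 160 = (r + 2)*(r^3 - 5*r^2 - 16*r + 80) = (r - 4)*(r + 2)*(r^2 - r - 20) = (r - 4)*(r + 2)*(r + 4)*(r - 5)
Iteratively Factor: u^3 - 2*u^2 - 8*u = (u - 4)*(u^2 + 2*u) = (u - 4)*(u + 2)*(u)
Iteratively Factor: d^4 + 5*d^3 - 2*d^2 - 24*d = (d - 2)*(d^3 + 7*d^2 + 12*d) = (d - 2)*(d + 3)*(d^2 + 4*d) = d*(d - 2)*(d + 3)*(d + 4)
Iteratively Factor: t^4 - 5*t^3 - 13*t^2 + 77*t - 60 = (t - 3)*(t^3 - 2*t^2 - 19*t + 20) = (t - 3)*(t - 1)*(t^2 - t - 20) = (t - 3)*(t - 1)*(t + 4)*(t - 5)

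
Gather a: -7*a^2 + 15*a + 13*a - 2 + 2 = -7*a^2 + 28*a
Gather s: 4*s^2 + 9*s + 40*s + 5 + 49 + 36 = 4*s^2 + 49*s + 90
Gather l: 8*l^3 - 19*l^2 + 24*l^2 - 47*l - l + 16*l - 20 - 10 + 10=8*l^3 + 5*l^2 - 32*l - 20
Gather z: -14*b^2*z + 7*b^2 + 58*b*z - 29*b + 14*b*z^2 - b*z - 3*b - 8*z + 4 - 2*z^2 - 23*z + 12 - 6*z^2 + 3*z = 7*b^2 - 32*b + z^2*(14*b - 8) + z*(-14*b^2 + 57*b - 28) + 16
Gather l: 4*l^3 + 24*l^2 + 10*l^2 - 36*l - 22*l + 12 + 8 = 4*l^3 + 34*l^2 - 58*l + 20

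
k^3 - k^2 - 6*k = k*(k - 3)*(k + 2)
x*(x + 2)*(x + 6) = x^3 + 8*x^2 + 12*x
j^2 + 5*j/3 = j*(j + 5/3)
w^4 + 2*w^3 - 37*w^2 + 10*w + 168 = (w - 4)*(w - 3)*(w + 2)*(w + 7)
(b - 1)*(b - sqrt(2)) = b^2 - sqrt(2)*b - b + sqrt(2)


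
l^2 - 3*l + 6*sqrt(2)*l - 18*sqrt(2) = (l - 3)*(l + 6*sqrt(2))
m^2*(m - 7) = m^3 - 7*m^2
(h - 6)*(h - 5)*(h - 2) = h^3 - 13*h^2 + 52*h - 60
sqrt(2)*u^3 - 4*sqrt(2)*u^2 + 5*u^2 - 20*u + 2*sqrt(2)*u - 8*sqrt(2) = (u - 4)*(u + 2*sqrt(2))*(sqrt(2)*u + 1)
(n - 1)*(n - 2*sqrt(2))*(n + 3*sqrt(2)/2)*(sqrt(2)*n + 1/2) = sqrt(2)*n^4 - sqrt(2)*n^3 - n^3/2 - 25*sqrt(2)*n^2/4 + n^2/2 - 3*n + 25*sqrt(2)*n/4 + 3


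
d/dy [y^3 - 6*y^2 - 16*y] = 3*y^2 - 12*y - 16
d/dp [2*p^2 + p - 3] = 4*p + 1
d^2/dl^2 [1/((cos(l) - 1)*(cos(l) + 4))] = (-4*sin(l)^4 + 27*sin(l)^2 - 3*cos(l)/4 - 9*cos(3*l)/4 + 3)/((cos(l) - 1)^3*(cos(l) + 4)^3)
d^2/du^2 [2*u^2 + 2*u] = 4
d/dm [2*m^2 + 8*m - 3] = 4*m + 8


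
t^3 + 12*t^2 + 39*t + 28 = (t + 1)*(t + 4)*(t + 7)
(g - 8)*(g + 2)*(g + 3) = g^3 - 3*g^2 - 34*g - 48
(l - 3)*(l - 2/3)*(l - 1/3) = l^3 - 4*l^2 + 29*l/9 - 2/3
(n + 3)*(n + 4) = n^2 + 7*n + 12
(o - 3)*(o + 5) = o^2 + 2*o - 15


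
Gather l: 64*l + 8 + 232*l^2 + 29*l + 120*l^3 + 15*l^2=120*l^3 + 247*l^2 + 93*l + 8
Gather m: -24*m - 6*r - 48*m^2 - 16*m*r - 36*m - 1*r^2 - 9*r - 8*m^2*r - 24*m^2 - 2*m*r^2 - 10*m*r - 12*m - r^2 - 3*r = m^2*(-8*r - 72) + m*(-2*r^2 - 26*r - 72) - 2*r^2 - 18*r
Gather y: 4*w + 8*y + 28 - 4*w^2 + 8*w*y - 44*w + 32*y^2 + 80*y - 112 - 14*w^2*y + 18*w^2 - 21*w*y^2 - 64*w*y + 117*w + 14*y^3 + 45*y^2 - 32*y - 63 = 14*w^2 + 77*w + 14*y^3 + y^2*(77 - 21*w) + y*(-14*w^2 - 56*w + 56) - 147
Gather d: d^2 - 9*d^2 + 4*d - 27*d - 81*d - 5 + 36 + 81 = -8*d^2 - 104*d + 112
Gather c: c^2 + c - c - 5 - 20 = c^2 - 25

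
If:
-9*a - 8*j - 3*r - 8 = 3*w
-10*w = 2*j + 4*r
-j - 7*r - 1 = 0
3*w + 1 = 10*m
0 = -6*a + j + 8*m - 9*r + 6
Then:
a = 3823/5280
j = -7027/3520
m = 1427/7040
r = 501/3520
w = 241/704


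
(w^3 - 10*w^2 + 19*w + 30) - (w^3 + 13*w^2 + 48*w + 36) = -23*w^2 - 29*w - 6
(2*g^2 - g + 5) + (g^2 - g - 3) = 3*g^2 - 2*g + 2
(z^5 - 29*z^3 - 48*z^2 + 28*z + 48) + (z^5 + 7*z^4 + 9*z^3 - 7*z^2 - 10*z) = 2*z^5 + 7*z^4 - 20*z^3 - 55*z^2 + 18*z + 48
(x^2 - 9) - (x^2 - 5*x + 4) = 5*x - 13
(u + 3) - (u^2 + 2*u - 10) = -u^2 - u + 13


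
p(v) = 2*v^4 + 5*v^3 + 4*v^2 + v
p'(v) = 8*v^3 + 15*v^2 + 8*v + 1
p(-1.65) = 1.60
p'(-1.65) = -7.30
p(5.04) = 2037.25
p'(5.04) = 1446.54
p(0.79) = 6.53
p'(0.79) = 20.63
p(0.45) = 1.80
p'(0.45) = 8.37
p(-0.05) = -0.04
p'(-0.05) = 0.64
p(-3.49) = 129.40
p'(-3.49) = -184.29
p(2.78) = 260.57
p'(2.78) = 311.05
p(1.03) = 12.99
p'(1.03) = 33.90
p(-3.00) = 60.00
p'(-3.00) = -104.00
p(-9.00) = 9792.00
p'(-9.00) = -4688.00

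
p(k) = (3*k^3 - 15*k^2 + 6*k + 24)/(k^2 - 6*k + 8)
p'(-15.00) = 3.00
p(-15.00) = -42.00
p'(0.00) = 3.00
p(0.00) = 3.00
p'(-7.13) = 3.00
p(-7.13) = -18.39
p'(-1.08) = 3.00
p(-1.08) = -0.24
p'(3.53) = 3.00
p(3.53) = 13.59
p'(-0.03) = 3.00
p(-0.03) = 2.91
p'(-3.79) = 3.00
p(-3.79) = -8.37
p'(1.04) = 3.00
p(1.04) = 6.12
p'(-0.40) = 3.00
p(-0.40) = 1.80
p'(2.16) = 3.00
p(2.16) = 9.48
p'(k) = (6 - 2*k)*(3*k^3 - 15*k^2 + 6*k + 24)/(k^2 - 6*k + 8)^2 + (9*k^2 - 30*k + 6)/(k^2 - 6*k + 8) = 3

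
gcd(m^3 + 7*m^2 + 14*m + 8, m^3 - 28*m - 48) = m^2 + 6*m + 8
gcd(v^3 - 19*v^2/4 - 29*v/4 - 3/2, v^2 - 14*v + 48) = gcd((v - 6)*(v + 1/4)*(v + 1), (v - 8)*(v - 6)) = v - 6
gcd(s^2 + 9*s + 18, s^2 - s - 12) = s + 3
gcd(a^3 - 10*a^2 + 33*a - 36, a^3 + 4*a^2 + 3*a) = 1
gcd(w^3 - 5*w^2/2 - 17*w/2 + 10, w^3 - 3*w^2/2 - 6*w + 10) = w + 5/2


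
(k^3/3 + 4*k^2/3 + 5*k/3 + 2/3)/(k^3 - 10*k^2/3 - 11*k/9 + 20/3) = 3*(k^3 + 4*k^2 + 5*k + 2)/(9*k^3 - 30*k^2 - 11*k + 60)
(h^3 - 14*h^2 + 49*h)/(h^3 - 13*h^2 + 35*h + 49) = h/(h + 1)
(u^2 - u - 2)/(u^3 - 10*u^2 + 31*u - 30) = (u + 1)/(u^2 - 8*u + 15)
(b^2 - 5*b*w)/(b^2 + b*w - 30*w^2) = b/(b + 6*w)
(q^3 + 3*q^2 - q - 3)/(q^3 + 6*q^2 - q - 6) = (q + 3)/(q + 6)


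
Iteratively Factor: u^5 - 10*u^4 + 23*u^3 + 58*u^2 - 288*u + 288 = (u - 3)*(u^4 - 7*u^3 + 2*u^2 + 64*u - 96) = (u - 4)*(u - 3)*(u^3 - 3*u^2 - 10*u + 24) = (u - 4)^2*(u - 3)*(u^2 + u - 6) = (u - 4)^2*(u - 3)*(u + 3)*(u - 2)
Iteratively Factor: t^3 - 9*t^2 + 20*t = (t - 5)*(t^2 - 4*t) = (t - 5)*(t - 4)*(t)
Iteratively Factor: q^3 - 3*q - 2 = (q + 1)*(q^2 - q - 2) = (q + 1)^2*(q - 2)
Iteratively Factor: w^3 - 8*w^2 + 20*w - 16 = (w - 4)*(w^2 - 4*w + 4) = (w - 4)*(w - 2)*(w - 2)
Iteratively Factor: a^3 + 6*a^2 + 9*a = (a)*(a^2 + 6*a + 9) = a*(a + 3)*(a + 3)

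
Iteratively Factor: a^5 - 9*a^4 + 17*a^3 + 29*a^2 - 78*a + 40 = (a + 2)*(a^4 - 11*a^3 + 39*a^2 - 49*a + 20) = (a - 5)*(a + 2)*(a^3 - 6*a^2 + 9*a - 4) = (a - 5)*(a - 1)*(a + 2)*(a^2 - 5*a + 4) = (a - 5)*(a - 4)*(a - 1)*(a + 2)*(a - 1)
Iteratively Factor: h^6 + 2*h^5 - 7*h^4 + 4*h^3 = (h - 1)*(h^5 + 3*h^4 - 4*h^3) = (h - 1)*(h + 4)*(h^4 - h^3) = (h - 1)^2*(h + 4)*(h^3) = h*(h - 1)^2*(h + 4)*(h^2) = h^2*(h - 1)^2*(h + 4)*(h)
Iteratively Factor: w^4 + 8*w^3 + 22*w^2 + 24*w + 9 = (w + 3)*(w^3 + 5*w^2 + 7*w + 3) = (w + 3)^2*(w^2 + 2*w + 1) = (w + 1)*(w + 3)^2*(w + 1)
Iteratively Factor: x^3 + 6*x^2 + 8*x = (x + 4)*(x^2 + 2*x) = x*(x + 4)*(x + 2)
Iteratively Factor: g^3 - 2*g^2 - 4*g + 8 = (g + 2)*(g^2 - 4*g + 4) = (g - 2)*(g + 2)*(g - 2)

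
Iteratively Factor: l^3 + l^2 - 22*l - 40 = (l + 4)*(l^2 - 3*l - 10) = (l + 2)*(l + 4)*(l - 5)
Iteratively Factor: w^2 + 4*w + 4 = (w + 2)*(w + 2)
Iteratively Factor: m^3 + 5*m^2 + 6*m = (m + 3)*(m^2 + 2*m) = (m + 2)*(m + 3)*(m)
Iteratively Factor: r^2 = (r)*(r)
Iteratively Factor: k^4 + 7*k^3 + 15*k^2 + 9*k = (k)*(k^3 + 7*k^2 + 15*k + 9) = k*(k + 3)*(k^2 + 4*k + 3) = k*(k + 3)^2*(k + 1)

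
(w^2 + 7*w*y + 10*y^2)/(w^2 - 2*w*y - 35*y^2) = (-w - 2*y)/(-w + 7*y)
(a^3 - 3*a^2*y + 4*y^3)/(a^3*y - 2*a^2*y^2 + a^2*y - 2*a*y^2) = (a^2 - a*y - 2*y^2)/(a*y*(a + 1))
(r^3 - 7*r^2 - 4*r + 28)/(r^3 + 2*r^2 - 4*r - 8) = (r - 7)/(r + 2)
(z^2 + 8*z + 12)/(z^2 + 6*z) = (z + 2)/z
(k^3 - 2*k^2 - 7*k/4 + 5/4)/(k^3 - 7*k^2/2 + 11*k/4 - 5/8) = 2*(k + 1)/(2*k - 1)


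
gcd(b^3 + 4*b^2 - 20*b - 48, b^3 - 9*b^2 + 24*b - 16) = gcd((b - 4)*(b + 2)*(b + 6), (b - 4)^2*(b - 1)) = b - 4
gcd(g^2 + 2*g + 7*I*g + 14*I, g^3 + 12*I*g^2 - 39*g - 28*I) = g + 7*I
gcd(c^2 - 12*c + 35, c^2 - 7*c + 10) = c - 5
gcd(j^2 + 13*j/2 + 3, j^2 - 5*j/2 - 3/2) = j + 1/2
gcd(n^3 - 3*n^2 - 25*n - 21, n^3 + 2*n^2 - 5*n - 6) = n^2 + 4*n + 3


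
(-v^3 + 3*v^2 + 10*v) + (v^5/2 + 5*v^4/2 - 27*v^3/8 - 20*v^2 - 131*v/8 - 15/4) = v^5/2 + 5*v^4/2 - 35*v^3/8 - 17*v^2 - 51*v/8 - 15/4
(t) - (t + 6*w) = -6*w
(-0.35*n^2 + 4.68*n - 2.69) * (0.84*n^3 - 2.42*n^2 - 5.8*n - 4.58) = -0.294*n^5 + 4.7782*n^4 - 11.5552*n^3 - 19.0312*n^2 - 5.8324*n + 12.3202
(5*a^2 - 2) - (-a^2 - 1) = 6*a^2 - 1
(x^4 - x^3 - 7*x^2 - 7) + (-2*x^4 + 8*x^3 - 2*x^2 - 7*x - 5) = -x^4 + 7*x^3 - 9*x^2 - 7*x - 12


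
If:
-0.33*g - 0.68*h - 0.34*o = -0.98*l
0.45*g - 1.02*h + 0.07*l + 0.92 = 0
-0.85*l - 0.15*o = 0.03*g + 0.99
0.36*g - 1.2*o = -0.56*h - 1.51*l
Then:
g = -1.47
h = 0.19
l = -0.86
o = -1.43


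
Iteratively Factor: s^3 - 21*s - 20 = (s + 4)*(s^2 - 4*s - 5) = (s + 1)*(s + 4)*(s - 5)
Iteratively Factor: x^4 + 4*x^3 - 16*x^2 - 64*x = (x + 4)*(x^3 - 16*x) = (x + 4)^2*(x^2 - 4*x) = (x - 4)*(x + 4)^2*(x)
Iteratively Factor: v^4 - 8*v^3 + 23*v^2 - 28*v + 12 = (v - 2)*(v^3 - 6*v^2 + 11*v - 6) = (v - 3)*(v - 2)*(v^2 - 3*v + 2) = (v - 3)*(v - 2)^2*(v - 1)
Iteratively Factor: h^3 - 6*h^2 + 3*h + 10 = (h + 1)*(h^2 - 7*h + 10) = (h - 5)*(h + 1)*(h - 2)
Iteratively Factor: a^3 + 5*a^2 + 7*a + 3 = (a + 1)*(a^2 + 4*a + 3) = (a + 1)*(a + 3)*(a + 1)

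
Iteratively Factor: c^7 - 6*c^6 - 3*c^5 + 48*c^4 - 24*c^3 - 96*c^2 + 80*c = (c + 2)*(c^6 - 8*c^5 + 13*c^4 + 22*c^3 - 68*c^2 + 40*c) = (c + 2)^2*(c^5 - 10*c^4 + 33*c^3 - 44*c^2 + 20*c) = c*(c + 2)^2*(c^4 - 10*c^3 + 33*c^2 - 44*c + 20) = c*(c - 1)*(c + 2)^2*(c^3 - 9*c^2 + 24*c - 20) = c*(c - 2)*(c - 1)*(c + 2)^2*(c^2 - 7*c + 10) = c*(c - 5)*(c - 2)*(c - 1)*(c + 2)^2*(c - 2)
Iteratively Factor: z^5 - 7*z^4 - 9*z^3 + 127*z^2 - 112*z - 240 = (z - 5)*(z^4 - 2*z^3 - 19*z^2 + 32*z + 48) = (z - 5)*(z - 4)*(z^3 + 2*z^2 - 11*z - 12) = (z - 5)*(z - 4)*(z - 3)*(z^2 + 5*z + 4) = (z - 5)*(z - 4)*(z - 3)*(z + 1)*(z + 4)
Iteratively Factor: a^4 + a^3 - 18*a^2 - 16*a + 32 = (a + 2)*(a^3 - a^2 - 16*a + 16) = (a - 4)*(a + 2)*(a^2 + 3*a - 4) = (a - 4)*(a + 2)*(a + 4)*(a - 1)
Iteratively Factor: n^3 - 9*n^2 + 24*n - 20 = (n - 2)*(n^2 - 7*n + 10) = (n - 5)*(n - 2)*(n - 2)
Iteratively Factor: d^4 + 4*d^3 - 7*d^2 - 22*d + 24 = (d + 4)*(d^3 - 7*d + 6) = (d + 3)*(d + 4)*(d^2 - 3*d + 2) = (d - 2)*(d + 3)*(d + 4)*(d - 1)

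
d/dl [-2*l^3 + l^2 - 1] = 2*l*(1 - 3*l)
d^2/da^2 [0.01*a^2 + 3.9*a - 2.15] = 0.0200000000000000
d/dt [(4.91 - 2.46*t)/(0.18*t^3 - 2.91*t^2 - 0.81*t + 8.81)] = (0.8856*t^3 - 9.81*t^2 + 28.5762*t - 17.6955)/(0.0324*t^6 - 1.0476*t^5 + 8.1765*t^4 + 7.8858*t^3 - 50.6181*t^2 - 14.2722*t + 77.6161)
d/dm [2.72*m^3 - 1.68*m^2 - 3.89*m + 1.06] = 8.16*m^2 - 3.36*m - 3.89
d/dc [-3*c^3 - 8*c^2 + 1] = c*(-9*c - 16)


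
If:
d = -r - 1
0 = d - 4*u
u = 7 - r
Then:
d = -32/3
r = 29/3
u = -8/3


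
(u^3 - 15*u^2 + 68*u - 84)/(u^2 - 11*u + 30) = (u^2 - 9*u + 14)/(u - 5)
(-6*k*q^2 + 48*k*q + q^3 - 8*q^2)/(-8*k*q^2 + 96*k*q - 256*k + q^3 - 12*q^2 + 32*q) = q*(-6*k + q)/(-8*k*q + 32*k + q^2 - 4*q)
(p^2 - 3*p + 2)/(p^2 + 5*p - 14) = (p - 1)/(p + 7)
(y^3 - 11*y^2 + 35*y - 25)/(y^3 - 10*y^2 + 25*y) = (y - 1)/y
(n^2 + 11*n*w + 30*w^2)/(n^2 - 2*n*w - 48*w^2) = (-n - 5*w)/(-n + 8*w)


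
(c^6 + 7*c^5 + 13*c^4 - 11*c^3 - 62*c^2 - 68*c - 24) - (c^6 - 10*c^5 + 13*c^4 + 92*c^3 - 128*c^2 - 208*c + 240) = 17*c^5 - 103*c^3 + 66*c^2 + 140*c - 264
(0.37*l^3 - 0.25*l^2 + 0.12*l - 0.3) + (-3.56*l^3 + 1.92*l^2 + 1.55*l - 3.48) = -3.19*l^3 + 1.67*l^2 + 1.67*l - 3.78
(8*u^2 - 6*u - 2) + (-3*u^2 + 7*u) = 5*u^2 + u - 2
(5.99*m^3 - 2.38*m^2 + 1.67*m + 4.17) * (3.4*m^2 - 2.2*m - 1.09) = 20.366*m^5 - 21.27*m^4 + 4.3849*m^3 + 13.0982*m^2 - 10.9943*m - 4.5453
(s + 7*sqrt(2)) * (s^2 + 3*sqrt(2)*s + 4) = s^3 + 10*sqrt(2)*s^2 + 46*s + 28*sqrt(2)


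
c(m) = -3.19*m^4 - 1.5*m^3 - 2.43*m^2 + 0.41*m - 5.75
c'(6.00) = -2946.91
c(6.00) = -4549.01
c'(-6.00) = 2623.73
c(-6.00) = -3905.93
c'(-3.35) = 445.91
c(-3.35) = -379.76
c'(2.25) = -178.65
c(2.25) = -115.97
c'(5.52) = -2309.72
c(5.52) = -3291.57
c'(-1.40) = 33.41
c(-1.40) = -19.23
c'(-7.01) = 4208.81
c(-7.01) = -7314.38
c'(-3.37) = 454.04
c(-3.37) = -388.76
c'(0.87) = -15.63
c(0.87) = -10.05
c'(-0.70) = 5.98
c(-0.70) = -7.48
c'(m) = -12.76*m^3 - 4.5*m^2 - 4.86*m + 0.41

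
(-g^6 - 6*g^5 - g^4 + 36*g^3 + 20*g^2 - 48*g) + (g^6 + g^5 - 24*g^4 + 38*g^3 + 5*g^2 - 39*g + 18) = -5*g^5 - 25*g^4 + 74*g^3 + 25*g^2 - 87*g + 18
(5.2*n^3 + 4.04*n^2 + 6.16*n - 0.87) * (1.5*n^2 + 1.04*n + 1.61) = 7.8*n^5 + 11.468*n^4 + 21.8136*n^3 + 11.6058*n^2 + 9.0128*n - 1.4007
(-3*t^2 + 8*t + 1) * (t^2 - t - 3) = -3*t^4 + 11*t^3 + 2*t^2 - 25*t - 3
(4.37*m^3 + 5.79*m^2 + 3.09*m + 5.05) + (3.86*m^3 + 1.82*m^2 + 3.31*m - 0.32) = 8.23*m^3 + 7.61*m^2 + 6.4*m + 4.73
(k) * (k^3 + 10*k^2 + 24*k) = k^4 + 10*k^3 + 24*k^2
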